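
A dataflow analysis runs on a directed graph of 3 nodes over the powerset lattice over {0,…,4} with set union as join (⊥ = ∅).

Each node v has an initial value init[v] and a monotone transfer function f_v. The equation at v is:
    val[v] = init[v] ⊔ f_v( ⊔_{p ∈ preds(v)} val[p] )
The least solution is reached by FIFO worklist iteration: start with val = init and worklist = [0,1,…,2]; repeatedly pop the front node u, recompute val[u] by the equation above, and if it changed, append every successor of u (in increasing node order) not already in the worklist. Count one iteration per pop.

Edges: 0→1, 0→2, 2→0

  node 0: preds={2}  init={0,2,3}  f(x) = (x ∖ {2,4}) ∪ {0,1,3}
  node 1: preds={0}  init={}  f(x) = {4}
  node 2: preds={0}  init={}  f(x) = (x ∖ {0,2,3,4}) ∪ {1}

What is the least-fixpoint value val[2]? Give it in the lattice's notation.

Trace (4 dequeues):
  [1] u=0 | in {} | out {0,1,2,3} | prev {0,2,3} | push {}
  [2] u=1 | in {0,1,2,3} | out {4} | prev {} | push {}
  [3] u=2 | in {0,1,2,3} | out {1} | prev {} | push {0}
  [4] u=0 | in {1} | out {0,1,2,3} | ==

Converged values:
  [0] {0,1,2,3}
  [1] {4}
  [2] {1}

{1}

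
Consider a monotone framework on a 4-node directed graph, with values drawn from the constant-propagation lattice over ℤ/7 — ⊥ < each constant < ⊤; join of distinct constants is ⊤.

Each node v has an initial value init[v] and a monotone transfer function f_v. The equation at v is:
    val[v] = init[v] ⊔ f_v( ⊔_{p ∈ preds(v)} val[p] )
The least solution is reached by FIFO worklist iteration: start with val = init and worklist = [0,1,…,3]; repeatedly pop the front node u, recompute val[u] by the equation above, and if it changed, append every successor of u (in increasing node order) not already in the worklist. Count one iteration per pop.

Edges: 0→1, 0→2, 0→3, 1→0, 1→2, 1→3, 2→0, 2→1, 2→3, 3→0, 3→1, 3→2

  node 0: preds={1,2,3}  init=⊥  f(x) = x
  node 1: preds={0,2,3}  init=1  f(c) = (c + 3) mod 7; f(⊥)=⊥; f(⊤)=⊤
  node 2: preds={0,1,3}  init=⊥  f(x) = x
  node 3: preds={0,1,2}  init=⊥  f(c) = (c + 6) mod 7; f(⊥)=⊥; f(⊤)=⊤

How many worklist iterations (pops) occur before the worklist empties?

8

Worklist (8 pops):
  #1 pop 0: in=1 → 1 (was ⊥); enqueue []
  #2 pop 1: in=1 → ⊤ (was 1); enqueue [0]
  #3 pop 2: in=⊤ → ⊤ (was ⊥); enqueue [1]
  #4 pop 3: in=⊤ → ⊤ (was ⊥); enqueue [2]
  #5 pop 0: in=⊤ → ⊤ (was 1); enqueue [3]
  #6 pop 1: in=⊤ → ⊤ (no change)
  #7 pop 2: in=⊤ → ⊤ (no change)
  #8 pop 3: in=⊤ → ⊤ (no change)

Fixpoint:
  val[0] = ⊤
  val[1] = ⊤
  val[2] = ⊤
  val[3] = ⊤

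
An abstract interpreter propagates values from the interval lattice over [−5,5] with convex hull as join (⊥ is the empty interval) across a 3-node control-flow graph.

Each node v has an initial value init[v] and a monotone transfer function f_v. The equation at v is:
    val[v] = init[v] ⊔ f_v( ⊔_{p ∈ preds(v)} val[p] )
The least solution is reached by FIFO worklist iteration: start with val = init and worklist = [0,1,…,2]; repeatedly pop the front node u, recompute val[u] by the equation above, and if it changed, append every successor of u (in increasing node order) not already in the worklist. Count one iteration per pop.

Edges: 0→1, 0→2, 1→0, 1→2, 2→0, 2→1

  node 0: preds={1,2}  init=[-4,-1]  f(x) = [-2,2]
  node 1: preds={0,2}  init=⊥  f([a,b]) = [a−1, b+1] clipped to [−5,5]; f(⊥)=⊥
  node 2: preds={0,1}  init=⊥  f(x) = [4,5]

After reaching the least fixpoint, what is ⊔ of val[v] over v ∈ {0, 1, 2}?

Iteration log — 7 steps:
  step 1. node 0  ⊔preds=⊥  new=[-4,2]  old=[-4,-1]  +wl: 
  step 2. node 1  ⊔preds=[-4,2]  new=[-5,3]  old=⊥  +wl: 0
  step 3. node 2  ⊔preds=[-5,3]  new=[4,5]  old=⊥  +wl: 1
  step 4. node 0  ⊔preds=[-5,5]  new=[-4,2]  stable
  step 5. node 1  ⊔preds=[-4,5]  new=[-5,5]  old=[-5,3]  +wl: 0,2
  step 6. node 0  ⊔preds=[-5,5]  new=[-4,2]  stable
  step 7. node 2  ⊔preds=[-5,5]  new=[4,5]  stable

Least fixpoint reached:
  node 0: [-4,2]
  node 1: [-5,5]
  node 2: [4,5]

[-5,5]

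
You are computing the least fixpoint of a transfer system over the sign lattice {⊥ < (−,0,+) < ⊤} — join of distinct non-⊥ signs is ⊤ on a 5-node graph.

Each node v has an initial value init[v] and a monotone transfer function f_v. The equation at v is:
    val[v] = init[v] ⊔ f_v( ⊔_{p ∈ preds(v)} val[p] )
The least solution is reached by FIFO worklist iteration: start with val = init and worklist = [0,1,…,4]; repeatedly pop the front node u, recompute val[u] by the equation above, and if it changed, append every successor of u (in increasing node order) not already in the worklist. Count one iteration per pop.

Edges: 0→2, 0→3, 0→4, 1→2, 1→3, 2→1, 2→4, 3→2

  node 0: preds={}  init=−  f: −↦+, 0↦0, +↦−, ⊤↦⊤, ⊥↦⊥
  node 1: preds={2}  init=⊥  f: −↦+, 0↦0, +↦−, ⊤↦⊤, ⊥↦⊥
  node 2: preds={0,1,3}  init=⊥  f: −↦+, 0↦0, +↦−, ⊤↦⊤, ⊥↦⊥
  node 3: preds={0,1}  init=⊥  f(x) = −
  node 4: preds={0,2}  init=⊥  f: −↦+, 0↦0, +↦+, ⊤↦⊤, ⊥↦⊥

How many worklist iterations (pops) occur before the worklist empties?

8

Worklist (8 pops):
  #1 pop 0: in=⊥ → − (no change)
  #2 pop 1: in=⊥ → ⊥ (no change)
  #3 pop 2: in=− → + (was ⊥); enqueue [1]
  #4 pop 3: in=− → − (was ⊥); enqueue [2]
  #5 pop 4: in=⊤ → ⊤ (was ⊥); enqueue []
  #6 pop 1: in=+ → − (was ⊥); enqueue [3]
  #7 pop 2: in=− → + (no change)
  #8 pop 3: in=− → − (no change)

Fixpoint:
  val[0] = −
  val[1] = −
  val[2] = +
  val[3] = −
  val[4] = ⊤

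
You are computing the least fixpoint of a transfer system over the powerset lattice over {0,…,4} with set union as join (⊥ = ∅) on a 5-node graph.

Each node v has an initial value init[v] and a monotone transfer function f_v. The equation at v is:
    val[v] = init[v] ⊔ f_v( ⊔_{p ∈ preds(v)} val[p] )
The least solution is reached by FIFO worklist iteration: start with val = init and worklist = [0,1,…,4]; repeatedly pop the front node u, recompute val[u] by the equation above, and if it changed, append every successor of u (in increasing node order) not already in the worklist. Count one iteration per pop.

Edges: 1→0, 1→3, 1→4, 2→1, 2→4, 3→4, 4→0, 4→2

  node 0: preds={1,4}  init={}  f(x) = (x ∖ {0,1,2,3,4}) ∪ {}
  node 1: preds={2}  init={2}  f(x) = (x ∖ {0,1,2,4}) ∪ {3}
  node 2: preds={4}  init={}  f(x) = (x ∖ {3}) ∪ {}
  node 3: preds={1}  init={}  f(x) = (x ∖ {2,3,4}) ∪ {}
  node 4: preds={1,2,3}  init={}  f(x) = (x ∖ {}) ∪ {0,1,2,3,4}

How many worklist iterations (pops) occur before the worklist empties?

9

Trace (9 dequeues):
  [1] u=0 | in {2} | out {} | ==
  [2] u=1 | in {} | out {2,3} | prev {2} | push {0}
  [3] u=2 | in {} | out {} | ==
  [4] u=3 | in {2,3} | out {} | ==
  [5] u=4 | in {2,3} | out {0,1,2,3,4} | prev {} | push {2}
  [6] u=0 | in {0,1,2,3,4} | out {} | ==
  [7] u=2 | in {0,1,2,3,4} | out {0,1,2,4} | prev {} | push {1,4}
  [8] u=1 | in {0,1,2,4} | out {2,3} | ==
  [9] u=4 | in {0,1,2,3,4} | out {0,1,2,3,4} | ==

Converged values:
  [0] {}
  [1] {2,3}
  [2] {0,1,2,4}
  [3] {}
  [4] {0,1,2,3,4}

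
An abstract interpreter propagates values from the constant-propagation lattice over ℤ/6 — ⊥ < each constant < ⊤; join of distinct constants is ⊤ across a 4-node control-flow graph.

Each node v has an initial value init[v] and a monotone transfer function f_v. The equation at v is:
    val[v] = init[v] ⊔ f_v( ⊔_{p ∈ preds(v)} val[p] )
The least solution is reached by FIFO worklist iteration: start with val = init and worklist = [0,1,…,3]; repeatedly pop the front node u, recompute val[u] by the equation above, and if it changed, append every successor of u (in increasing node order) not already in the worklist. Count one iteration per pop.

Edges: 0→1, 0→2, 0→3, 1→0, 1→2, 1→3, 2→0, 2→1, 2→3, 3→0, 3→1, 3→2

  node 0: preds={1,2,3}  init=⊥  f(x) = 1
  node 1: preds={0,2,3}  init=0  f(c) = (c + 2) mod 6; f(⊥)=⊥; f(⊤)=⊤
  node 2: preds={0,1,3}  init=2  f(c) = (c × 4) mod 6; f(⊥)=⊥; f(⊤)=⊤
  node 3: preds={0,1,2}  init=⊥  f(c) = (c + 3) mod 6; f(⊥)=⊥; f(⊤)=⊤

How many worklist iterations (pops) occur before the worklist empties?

7

Iteration log — 7 steps:
  step 1. node 0  ⊔preds=⊤  new=1  old=⊥  +wl: 
  step 2. node 1  ⊔preds=⊤  new=⊤  old=0  +wl: 0
  step 3. node 2  ⊔preds=⊤  new=⊤  old=2  +wl: 1
  step 4. node 3  ⊔preds=⊤  new=⊤  old=⊥  +wl: 2
  step 5. node 0  ⊔preds=⊤  new=1  stable
  step 6. node 1  ⊔preds=⊤  new=⊤  stable
  step 7. node 2  ⊔preds=⊤  new=⊤  stable

Least fixpoint reached:
  node 0: 1
  node 1: ⊤
  node 2: ⊤
  node 3: ⊤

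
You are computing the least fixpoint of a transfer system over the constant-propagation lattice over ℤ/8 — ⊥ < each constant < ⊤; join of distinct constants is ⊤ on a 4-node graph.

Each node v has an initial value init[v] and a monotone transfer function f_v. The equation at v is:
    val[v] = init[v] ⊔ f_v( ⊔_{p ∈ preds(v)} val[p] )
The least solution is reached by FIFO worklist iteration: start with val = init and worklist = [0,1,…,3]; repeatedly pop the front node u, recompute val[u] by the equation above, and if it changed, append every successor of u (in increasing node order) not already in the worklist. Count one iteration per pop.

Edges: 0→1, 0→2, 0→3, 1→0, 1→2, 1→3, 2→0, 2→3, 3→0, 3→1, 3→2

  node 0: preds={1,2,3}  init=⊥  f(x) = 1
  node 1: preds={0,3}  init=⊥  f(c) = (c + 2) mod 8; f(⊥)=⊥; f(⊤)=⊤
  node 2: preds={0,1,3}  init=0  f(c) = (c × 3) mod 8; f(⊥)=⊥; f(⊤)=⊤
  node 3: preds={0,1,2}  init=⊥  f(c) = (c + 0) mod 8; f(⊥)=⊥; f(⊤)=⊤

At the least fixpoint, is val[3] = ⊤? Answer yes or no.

yes

Worklist (9 pops):
  #1 pop 0: in=0 → 1 (was ⊥); enqueue []
  #2 pop 1: in=1 → 3 (was ⊥); enqueue [0]
  #3 pop 2: in=⊤ → ⊤ (was 0); enqueue []
  #4 pop 3: in=⊤ → ⊤ (was ⊥); enqueue [1,2]
  #5 pop 0: in=⊤ → 1 (no change)
  #6 pop 1: in=⊤ → ⊤ (was 3); enqueue [0,3]
  #7 pop 2: in=⊤ → ⊤ (no change)
  #8 pop 0: in=⊤ → 1 (no change)
  #9 pop 3: in=⊤ → ⊤ (no change)

Fixpoint:
  val[0] = 1
  val[1] = ⊤
  val[2] = ⊤
  val[3] = ⊤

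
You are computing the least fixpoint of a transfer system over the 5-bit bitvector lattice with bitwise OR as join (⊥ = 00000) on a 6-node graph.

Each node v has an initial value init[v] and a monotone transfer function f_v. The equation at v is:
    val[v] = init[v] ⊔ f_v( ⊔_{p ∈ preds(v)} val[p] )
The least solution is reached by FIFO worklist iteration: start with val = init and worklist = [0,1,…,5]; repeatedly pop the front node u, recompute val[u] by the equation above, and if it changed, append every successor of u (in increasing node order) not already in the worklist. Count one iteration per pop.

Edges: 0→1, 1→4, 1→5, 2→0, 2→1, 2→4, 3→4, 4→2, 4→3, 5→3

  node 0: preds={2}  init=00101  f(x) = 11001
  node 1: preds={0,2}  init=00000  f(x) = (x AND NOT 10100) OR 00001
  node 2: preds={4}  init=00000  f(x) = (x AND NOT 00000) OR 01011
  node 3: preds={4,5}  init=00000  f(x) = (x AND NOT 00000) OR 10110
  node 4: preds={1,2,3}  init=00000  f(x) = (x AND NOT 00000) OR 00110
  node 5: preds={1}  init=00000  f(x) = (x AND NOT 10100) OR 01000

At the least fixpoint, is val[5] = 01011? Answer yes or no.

Worklist (15 pops):
  #1 pop 0: in=00000 → 11101 (was 00101); enqueue []
  #2 pop 1: in=11101 → 01001 (was 00000); enqueue []
  #3 pop 2: in=00000 → 01011 (was 00000); enqueue [0,1]
  #4 pop 3: in=00000 → 10110 (was 00000); enqueue []
  #5 pop 4: in=11111 → 11111 (was 00000); enqueue [2,3]
  #6 pop 5: in=01001 → 01001 (was 00000); enqueue []
  #7 pop 0: in=01011 → 11101 (no change)
  #8 pop 1: in=11111 → 01011 (was 01001); enqueue [4,5]
  #9 pop 2: in=11111 → 11111 (was 01011); enqueue [0,1]
  #10 pop 3: in=11111 → 11111 (was 10110); enqueue []
  #11 pop 4: in=11111 → 11111 (no change)
  #12 pop 5: in=01011 → 01011 (was 01001); enqueue [3]
  #13 pop 0: in=11111 → 11101 (no change)
  #14 pop 1: in=11111 → 01011 (no change)
  #15 pop 3: in=11111 → 11111 (no change)

Fixpoint:
  val[0] = 11101
  val[1] = 01011
  val[2] = 11111
  val[3] = 11111
  val[4] = 11111
  val[5] = 01011

yes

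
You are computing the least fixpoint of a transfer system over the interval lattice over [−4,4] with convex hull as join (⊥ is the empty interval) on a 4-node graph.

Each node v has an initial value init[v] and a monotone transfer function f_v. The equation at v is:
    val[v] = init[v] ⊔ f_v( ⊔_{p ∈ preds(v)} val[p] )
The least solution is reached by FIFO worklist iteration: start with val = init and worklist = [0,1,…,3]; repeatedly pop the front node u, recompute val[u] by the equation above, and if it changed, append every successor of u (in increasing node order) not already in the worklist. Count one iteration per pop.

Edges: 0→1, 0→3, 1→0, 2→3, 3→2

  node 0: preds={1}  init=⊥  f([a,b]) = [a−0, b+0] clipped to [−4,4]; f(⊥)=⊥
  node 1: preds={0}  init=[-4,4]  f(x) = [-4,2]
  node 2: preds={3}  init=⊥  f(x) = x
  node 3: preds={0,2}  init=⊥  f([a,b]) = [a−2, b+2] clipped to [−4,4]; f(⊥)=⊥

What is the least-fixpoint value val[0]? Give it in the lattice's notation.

[-4,4]

Trace (6 dequeues):
  [1] u=0 | in [-4,4] | out [-4,4] | prev ⊥ | push {}
  [2] u=1 | in [-4,4] | out [-4,4] | ==
  [3] u=2 | in ⊥ | out ⊥ | ==
  [4] u=3 | in [-4,4] | out [-4,4] | prev ⊥ | push {2}
  [5] u=2 | in [-4,4] | out [-4,4] | prev ⊥ | push {3}
  [6] u=3 | in [-4,4] | out [-4,4] | ==

Converged values:
  [0] [-4,4]
  [1] [-4,4]
  [2] [-4,4]
  [3] [-4,4]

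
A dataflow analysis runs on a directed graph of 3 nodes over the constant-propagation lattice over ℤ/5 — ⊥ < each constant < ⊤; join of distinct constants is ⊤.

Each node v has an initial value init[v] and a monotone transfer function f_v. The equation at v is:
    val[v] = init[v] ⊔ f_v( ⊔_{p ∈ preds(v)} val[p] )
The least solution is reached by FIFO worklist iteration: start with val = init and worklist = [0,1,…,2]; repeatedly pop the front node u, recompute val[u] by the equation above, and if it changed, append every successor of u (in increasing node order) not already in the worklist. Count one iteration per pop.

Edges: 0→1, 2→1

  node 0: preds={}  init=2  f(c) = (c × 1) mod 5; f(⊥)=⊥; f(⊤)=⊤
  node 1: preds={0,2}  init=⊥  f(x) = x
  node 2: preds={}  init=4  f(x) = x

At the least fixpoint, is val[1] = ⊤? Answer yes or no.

yes

Worklist (3 pops):
  #1 pop 0: in=⊥ → 2 (no change)
  #2 pop 1: in=⊤ → ⊤ (was ⊥); enqueue []
  #3 pop 2: in=⊥ → 4 (no change)

Fixpoint:
  val[0] = 2
  val[1] = ⊤
  val[2] = 4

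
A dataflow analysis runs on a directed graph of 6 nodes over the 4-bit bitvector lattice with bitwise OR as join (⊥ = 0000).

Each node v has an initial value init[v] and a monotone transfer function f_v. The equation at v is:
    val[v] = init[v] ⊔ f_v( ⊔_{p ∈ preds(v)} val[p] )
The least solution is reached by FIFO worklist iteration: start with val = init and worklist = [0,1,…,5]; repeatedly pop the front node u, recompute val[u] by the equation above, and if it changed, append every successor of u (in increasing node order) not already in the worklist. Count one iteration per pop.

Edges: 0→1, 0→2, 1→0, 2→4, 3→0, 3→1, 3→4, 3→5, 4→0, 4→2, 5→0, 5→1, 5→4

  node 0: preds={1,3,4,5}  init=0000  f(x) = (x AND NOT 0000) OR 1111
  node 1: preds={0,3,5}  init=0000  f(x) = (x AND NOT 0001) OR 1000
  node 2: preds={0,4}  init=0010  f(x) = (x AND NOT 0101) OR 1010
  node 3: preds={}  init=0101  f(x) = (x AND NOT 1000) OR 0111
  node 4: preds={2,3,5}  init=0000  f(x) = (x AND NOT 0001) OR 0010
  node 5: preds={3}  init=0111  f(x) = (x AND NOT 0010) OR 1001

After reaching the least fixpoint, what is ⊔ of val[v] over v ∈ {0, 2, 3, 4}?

Trace (10 dequeues):
  [1] u=0 | in 0111 | out 1111 | prev 0000 | push {}
  [2] u=1 | in 1111 | out 1110 | prev 0000 | push {0}
  [3] u=2 | in 1111 | out 1010 | prev 0010 | push {}
  [4] u=3 | in 0000 | out 0111 | prev 0101 | push {1}
  [5] u=4 | in 1111 | out 1110 | prev 0000 | push {2}
  [6] u=5 | in 0111 | out 1111 | prev 0111 | push {4}
  [7] u=0 | in 1111 | out 1111 | ==
  [8] u=1 | in 1111 | out 1110 | ==
  [9] u=2 | in 1111 | out 1010 | ==
  [10] u=4 | in 1111 | out 1110 | ==

Converged values:
  [0] 1111
  [1] 1110
  [2] 1010
  [3] 0111
  [4] 1110
  [5] 1111

1111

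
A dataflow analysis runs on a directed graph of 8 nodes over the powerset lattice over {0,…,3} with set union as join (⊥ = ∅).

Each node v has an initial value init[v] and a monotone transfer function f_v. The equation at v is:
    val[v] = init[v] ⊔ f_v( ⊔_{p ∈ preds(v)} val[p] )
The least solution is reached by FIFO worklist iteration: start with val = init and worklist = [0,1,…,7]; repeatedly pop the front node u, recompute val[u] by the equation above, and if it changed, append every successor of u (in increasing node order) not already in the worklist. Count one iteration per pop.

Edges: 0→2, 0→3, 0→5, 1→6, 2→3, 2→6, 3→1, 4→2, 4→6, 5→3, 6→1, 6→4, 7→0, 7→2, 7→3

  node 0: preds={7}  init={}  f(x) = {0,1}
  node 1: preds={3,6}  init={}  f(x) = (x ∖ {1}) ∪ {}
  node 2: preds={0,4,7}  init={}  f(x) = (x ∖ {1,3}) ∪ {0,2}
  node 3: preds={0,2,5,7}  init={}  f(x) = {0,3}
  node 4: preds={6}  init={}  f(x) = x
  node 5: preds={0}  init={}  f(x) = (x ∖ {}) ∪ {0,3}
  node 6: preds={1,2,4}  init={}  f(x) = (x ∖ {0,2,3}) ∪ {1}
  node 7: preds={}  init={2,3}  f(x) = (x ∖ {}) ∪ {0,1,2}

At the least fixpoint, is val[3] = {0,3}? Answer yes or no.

Trace (14 dequeues):
  [1] u=0 | in {2,3} | out {0,1} | prev {} | push {}
  [2] u=1 | in {} | out {} | ==
  [3] u=2 | in {0,1,2,3} | out {0,2} | prev {} | push {}
  [4] u=3 | in {0,1,2,3} | out {0,3} | prev {} | push {1}
  [5] u=4 | in {} | out {} | ==
  [6] u=5 | in {0,1} | out {0,1,3} | prev {} | push {3}
  [7] u=6 | in {0,2} | out {1} | prev {} | push {4}
  [8] u=7 | in {} | out {0,1,2,3} | prev {2,3} | push {0,2}
  [9] u=1 | in {0,1,3} | out {0,3} | prev {} | push {6}
  [10] u=3 | in {0,1,2,3} | out {0,3} | ==
  [11] u=4 | in {1} | out {1} | prev {} | push {}
  [12] u=0 | in {0,1,2,3} | out {0,1} | ==
  [13] u=2 | in {0,1,2,3} | out {0,2} | ==
  [14] u=6 | in {0,1,2,3} | out {1} | ==

Converged values:
  [0] {0,1}
  [1] {0,3}
  [2] {0,2}
  [3] {0,3}
  [4] {1}
  [5] {0,1,3}
  [6] {1}
  [7] {0,1,2,3}

yes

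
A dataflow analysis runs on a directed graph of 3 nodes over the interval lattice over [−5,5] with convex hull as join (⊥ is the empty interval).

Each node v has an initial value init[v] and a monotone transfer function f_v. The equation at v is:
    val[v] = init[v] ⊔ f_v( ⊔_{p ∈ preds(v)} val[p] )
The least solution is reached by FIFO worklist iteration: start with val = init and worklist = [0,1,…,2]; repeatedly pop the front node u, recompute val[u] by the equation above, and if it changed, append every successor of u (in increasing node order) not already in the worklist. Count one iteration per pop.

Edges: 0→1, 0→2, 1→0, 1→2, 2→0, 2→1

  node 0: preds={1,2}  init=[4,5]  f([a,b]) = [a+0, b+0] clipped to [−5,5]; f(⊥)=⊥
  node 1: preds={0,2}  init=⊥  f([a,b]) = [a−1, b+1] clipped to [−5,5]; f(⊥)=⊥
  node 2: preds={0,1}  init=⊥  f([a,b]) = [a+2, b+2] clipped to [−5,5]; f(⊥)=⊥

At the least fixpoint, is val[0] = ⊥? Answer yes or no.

no

Iteration log — 30 steps:
  step 1. node 0  ⊔preds=⊥  new=[4,5]  stable
  step 2. node 1  ⊔preds=[4,5]  new=[3,5]  old=⊥  +wl: 0
  step 3. node 2  ⊔preds=[3,5]  new=[5,5]  old=⊥  +wl: 1
  step 4. node 0  ⊔preds=[3,5]  new=[3,5]  old=[4,5]  +wl: 2
  step 5. node 1  ⊔preds=[3,5]  new=[2,5]  old=[3,5]  +wl: 0
  step 6. node 2  ⊔preds=[2,5]  new=[4,5]  old=[5,5]  +wl: 1
  step 7. node 0  ⊔preds=[2,5]  new=[2,5]  old=[3,5]  +wl: 2
  step 8. node 1  ⊔preds=[2,5]  new=[1,5]  old=[2,5]  +wl: 0
  step 9. node 2  ⊔preds=[1,5]  new=[3,5]  old=[4,5]  +wl: 1
  step 10. node 0  ⊔preds=[1,5]  new=[1,5]  old=[2,5]  +wl: 2
  step 11. node 1  ⊔preds=[1,5]  new=[0,5]  old=[1,5]  +wl: 0
  step 12. node 2  ⊔preds=[0,5]  new=[2,5]  old=[3,5]  +wl: 1
  step 13. node 0  ⊔preds=[0,5]  new=[0,5]  old=[1,5]  +wl: 2
  step 14. node 1  ⊔preds=[0,5]  new=[-1,5]  old=[0,5]  +wl: 0
  step 15. node 2  ⊔preds=[-1,5]  new=[1,5]  old=[2,5]  +wl: 1
  step 16. node 0  ⊔preds=[-1,5]  new=[-1,5]  old=[0,5]  +wl: 2
  step 17. node 1  ⊔preds=[-1,5]  new=[-2,5]  old=[-1,5]  +wl: 0
  step 18. node 2  ⊔preds=[-2,5]  new=[0,5]  old=[1,5]  +wl: 1
  step 19. node 0  ⊔preds=[-2,5]  new=[-2,5]  old=[-1,5]  +wl: 2
  step 20. node 1  ⊔preds=[-2,5]  new=[-3,5]  old=[-2,5]  +wl: 0
  step 21. node 2  ⊔preds=[-3,5]  new=[-1,5]  old=[0,5]  +wl: 1
  step 22. node 0  ⊔preds=[-3,5]  new=[-3,5]  old=[-2,5]  +wl: 2
  step 23. node 1  ⊔preds=[-3,5]  new=[-4,5]  old=[-3,5]  +wl: 0
  step 24. node 2  ⊔preds=[-4,5]  new=[-2,5]  old=[-1,5]  +wl: 1
  step 25. node 0  ⊔preds=[-4,5]  new=[-4,5]  old=[-3,5]  +wl: 2
  step 26. node 1  ⊔preds=[-4,5]  new=[-5,5]  old=[-4,5]  +wl: 0
  step 27. node 2  ⊔preds=[-5,5]  new=[-3,5]  old=[-2,5]  +wl: 1
  step 28. node 0  ⊔preds=[-5,5]  new=[-5,5]  old=[-4,5]  +wl: 2
  step 29. node 1  ⊔preds=[-5,5]  new=[-5,5]  stable
  step 30. node 2  ⊔preds=[-5,5]  new=[-3,5]  stable

Least fixpoint reached:
  node 0: [-5,5]
  node 1: [-5,5]
  node 2: [-3,5]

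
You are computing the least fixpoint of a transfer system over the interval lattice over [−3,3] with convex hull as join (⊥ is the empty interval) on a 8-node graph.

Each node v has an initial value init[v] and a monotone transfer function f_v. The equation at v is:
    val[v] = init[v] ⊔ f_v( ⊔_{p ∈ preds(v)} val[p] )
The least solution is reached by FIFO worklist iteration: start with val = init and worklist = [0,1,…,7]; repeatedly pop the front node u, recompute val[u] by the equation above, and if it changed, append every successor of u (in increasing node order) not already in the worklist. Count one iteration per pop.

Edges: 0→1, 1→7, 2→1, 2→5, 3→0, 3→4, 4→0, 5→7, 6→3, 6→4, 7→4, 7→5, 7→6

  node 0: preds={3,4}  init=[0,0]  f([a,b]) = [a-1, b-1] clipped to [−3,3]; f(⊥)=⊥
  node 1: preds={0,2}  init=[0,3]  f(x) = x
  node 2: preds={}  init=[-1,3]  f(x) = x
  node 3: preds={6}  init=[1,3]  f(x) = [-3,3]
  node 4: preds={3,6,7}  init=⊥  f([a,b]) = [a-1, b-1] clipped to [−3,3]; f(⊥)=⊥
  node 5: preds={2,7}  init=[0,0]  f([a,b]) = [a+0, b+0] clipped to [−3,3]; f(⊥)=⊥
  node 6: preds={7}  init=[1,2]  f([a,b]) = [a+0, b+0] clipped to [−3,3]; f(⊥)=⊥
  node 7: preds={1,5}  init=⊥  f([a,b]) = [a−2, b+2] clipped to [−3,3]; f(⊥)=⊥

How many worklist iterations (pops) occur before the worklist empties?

16

Trace (16 dequeues):
  [1] u=0 | in [1,3] | out [0,2] | prev [0,0] | push {}
  [2] u=1 | in [-1,3] | out [-1,3] | prev [0,3] | push {}
  [3] u=2 | in ⊥ | out [-1,3] | ==
  [4] u=3 | in [1,2] | out [-3,3] | prev [1,3] | push {0}
  [5] u=4 | in [-3,3] | out [-3,2] | prev ⊥ | push {}
  [6] u=5 | in [-1,3] | out [-1,3] | prev [0,0] | push {}
  [7] u=6 | in ⊥ | out [1,2] | ==
  [8] u=7 | in [-1,3] | out [-3,3] | prev ⊥ | push {4,5,6}
  [9] u=0 | in [-3,3] | out [-3,2] | prev [0,2] | push {1}
  [10] u=4 | in [-3,3] | out [-3,2] | ==
  [11] u=5 | in [-3,3] | out [-3,3] | prev [-1,3] | push {7}
  [12] u=6 | in [-3,3] | out [-3,3] | prev [1,2] | push {3,4}
  [13] u=1 | in [-3,3] | out [-3,3] | prev [-1,3] | push {}
  [14] u=7 | in [-3,3] | out [-3,3] | ==
  [15] u=3 | in [-3,3] | out [-3,3] | ==
  [16] u=4 | in [-3,3] | out [-3,2] | ==

Converged values:
  [0] [-3,2]
  [1] [-3,3]
  [2] [-1,3]
  [3] [-3,3]
  [4] [-3,2]
  [5] [-3,3]
  [6] [-3,3]
  [7] [-3,3]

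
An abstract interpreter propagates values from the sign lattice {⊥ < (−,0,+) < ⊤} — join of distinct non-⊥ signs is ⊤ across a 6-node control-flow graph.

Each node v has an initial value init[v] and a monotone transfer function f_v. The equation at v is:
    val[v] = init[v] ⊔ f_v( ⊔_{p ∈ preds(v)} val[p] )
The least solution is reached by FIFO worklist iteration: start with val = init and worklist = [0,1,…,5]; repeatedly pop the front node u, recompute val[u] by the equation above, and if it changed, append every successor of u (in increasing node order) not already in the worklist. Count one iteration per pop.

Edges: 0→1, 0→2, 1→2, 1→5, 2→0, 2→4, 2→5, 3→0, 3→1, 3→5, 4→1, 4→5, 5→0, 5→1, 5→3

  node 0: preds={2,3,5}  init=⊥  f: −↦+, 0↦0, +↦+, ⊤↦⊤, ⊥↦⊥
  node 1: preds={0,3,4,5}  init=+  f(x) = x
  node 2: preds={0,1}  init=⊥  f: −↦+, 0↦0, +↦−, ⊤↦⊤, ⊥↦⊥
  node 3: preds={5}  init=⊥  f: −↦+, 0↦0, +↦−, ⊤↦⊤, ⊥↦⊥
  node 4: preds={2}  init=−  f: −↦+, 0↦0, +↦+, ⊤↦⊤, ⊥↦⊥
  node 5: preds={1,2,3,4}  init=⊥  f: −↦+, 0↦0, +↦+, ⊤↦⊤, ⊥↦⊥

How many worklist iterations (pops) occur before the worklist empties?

Worklist (13 pops):
  #1 pop 0: in=⊥ → ⊥ (no change)
  #2 pop 1: in=− → ⊤ (was +); enqueue []
  #3 pop 2: in=⊤ → ⊤ (was ⊥); enqueue [0]
  #4 pop 3: in=⊥ → ⊥ (no change)
  #5 pop 4: in=⊤ → ⊤ (was −); enqueue [1]
  #6 pop 5: in=⊤ → ⊤ (was ⊥); enqueue [3]
  #7 pop 0: in=⊤ → ⊤ (was ⊥); enqueue [2]
  #8 pop 1: in=⊤ → ⊤ (no change)
  #9 pop 3: in=⊤ → ⊤ (was ⊥); enqueue [0,1,5]
  #10 pop 2: in=⊤ → ⊤ (no change)
  #11 pop 0: in=⊤ → ⊤ (no change)
  #12 pop 1: in=⊤ → ⊤ (no change)
  #13 pop 5: in=⊤ → ⊤ (no change)

Fixpoint:
  val[0] = ⊤
  val[1] = ⊤
  val[2] = ⊤
  val[3] = ⊤
  val[4] = ⊤
  val[5] = ⊤

13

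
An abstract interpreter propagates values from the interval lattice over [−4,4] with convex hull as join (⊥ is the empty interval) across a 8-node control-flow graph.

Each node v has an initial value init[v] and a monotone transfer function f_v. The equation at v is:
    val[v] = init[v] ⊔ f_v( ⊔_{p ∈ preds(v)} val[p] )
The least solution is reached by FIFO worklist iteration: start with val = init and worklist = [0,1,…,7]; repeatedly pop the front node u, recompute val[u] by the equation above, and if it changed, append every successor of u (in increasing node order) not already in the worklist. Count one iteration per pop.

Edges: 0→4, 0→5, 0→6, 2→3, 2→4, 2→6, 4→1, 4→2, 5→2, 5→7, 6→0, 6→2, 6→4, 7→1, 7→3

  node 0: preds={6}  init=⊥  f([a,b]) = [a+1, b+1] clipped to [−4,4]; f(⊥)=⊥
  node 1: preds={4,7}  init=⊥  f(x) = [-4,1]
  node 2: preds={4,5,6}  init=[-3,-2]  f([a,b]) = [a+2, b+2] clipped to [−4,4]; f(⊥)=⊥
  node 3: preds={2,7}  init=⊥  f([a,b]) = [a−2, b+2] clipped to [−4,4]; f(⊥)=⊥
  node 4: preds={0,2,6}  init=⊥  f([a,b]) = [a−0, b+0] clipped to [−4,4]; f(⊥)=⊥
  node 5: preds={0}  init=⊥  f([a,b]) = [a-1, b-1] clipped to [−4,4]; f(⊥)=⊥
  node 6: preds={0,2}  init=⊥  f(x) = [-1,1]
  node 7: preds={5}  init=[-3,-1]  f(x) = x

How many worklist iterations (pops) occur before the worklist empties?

23

Worklist (23 pops):
  #1 pop 0: in=⊥ → ⊥ (no change)
  #2 pop 1: in=[-3,-1] → [-4,1] (was ⊥); enqueue []
  #3 pop 2: in=⊥ → [-3,-2] (no change)
  #4 pop 3: in=[-3,-1] → [-4,1] (was ⊥); enqueue []
  #5 pop 4: in=[-3,-2] → [-3,-2] (was ⊥); enqueue [1,2]
  #6 pop 5: in=⊥ → ⊥ (no change)
  #7 pop 6: in=[-3,-2] → [-1,1] (was ⊥); enqueue [0,4]
  #8 pop 7: in=⊥ → [-3,-1] (no change)
  #9 pop 1: in=[-3,-1] → [-4,1] (no change)
  #10 pop 2: in=[-3,1] → [-3,3] (was [-3,-2]); enqueue [3,6]
  #11 pop 0: in=[-1,1] → [0,2] (was ⊥); enqueue [5]
  #12 pop 4: in=[-3,3] → [-3,3] (was [-3,-2]); enqueue [1,2]
  #13 pop 3: in=[-3,3] → [-4,4] (was [-4,1]); enqueue []
  #14 pop 6: in=[-3,3] → [-1,1] (no change)
  #15 pop 5: in=[0,2] → [-1,1] (was ⊥); enqueue [7]
  #16 pop 1: in=[-3,3] → [-4,1] (no change)
  #17 pop 2: in=[-3,3] → [-3,4] (was [-3,3]); enqueue [3,4,6]
  #18 pop 7: in=[-1,1] → [-3,1] (was [-3,-1]); enqueue [1]
  #19 pop 3: in=[-3,4] → [-4,4] (no change)
  #20 pop 4: in=[-3,4] → [-3,4] (was [-3,3]); enqueue [2]
  #21 pop 6: in=[-3,4] → [-1,1] (no change)
  #22 pop 1: in=[-3,4] → [-4,1] (no change)
  #23 pop 2: in=[-3,4] → [-3,4] (no change)

Fixpoint:
  val[0] = [0,2]
  val[1] = [-4,1]
  val[2] = [-3,4]
  val[3] = [-4,4]
  val[4] = [-3,4]
  val[5] = [-1,1]
  val[6] = [-1,1]
  val[7] = [-3,1]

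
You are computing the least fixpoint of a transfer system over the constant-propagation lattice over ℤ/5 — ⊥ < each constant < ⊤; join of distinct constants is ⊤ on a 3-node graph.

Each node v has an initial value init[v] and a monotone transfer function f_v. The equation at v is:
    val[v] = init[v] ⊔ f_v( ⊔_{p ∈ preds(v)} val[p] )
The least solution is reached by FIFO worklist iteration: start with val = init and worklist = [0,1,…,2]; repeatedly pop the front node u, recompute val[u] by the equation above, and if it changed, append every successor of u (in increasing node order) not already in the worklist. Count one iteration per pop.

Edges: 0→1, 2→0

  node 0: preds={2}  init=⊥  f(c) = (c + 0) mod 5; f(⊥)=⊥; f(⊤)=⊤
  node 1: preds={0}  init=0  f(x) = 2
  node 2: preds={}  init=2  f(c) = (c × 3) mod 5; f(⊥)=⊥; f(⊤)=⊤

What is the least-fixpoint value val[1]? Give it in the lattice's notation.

⊤

Worklist (3 pops):
  #1 pop 0: in=2 → 2 (was ⊥); enqueue []
  #2 pop 1: in=2 → ⊤ (was 0); enqueue []
  #3 pop 2: in=⊥ → 2 (no change)

Fixpoint:
  val[0] = 2
  val[1] = ⊤
  val[2] = 2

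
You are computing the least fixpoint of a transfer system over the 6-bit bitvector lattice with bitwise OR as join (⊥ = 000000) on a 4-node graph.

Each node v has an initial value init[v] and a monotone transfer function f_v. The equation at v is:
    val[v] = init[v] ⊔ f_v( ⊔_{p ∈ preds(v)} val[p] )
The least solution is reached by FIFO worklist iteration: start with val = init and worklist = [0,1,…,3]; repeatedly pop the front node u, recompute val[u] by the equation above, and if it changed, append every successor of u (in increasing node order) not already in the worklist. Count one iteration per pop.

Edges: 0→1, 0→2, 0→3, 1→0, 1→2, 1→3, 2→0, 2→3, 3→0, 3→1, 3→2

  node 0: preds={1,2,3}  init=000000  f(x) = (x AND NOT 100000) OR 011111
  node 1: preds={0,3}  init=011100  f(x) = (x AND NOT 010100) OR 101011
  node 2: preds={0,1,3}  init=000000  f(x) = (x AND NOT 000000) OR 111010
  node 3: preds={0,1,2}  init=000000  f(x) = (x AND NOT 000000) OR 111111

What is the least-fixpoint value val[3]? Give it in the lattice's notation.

Worklist (7 pops):
  #1 pop 0: in=011100 → 011111 (was 000000); enqueue []
  #2 pop 1: in=011111 → 111111 (was 011100); enqueue [0]
  #3 pop 2: in=111111 → 111111 (was 000000); enqueue []
  #4 pop 3: in=111111 → 111111 (was 000000); enqueue [1,2]
  #5 pop 0: in=111111 → 011111 (no change)
  #6 pop 1: in=111111 → 111111 (no change)
  #7 pop 2: in=111111 → 111111 (no change)

Fixpoint:
  val[0] = 011111
  val[1] = 111111
  val[2] = 111111
  val[3] = 111111

111111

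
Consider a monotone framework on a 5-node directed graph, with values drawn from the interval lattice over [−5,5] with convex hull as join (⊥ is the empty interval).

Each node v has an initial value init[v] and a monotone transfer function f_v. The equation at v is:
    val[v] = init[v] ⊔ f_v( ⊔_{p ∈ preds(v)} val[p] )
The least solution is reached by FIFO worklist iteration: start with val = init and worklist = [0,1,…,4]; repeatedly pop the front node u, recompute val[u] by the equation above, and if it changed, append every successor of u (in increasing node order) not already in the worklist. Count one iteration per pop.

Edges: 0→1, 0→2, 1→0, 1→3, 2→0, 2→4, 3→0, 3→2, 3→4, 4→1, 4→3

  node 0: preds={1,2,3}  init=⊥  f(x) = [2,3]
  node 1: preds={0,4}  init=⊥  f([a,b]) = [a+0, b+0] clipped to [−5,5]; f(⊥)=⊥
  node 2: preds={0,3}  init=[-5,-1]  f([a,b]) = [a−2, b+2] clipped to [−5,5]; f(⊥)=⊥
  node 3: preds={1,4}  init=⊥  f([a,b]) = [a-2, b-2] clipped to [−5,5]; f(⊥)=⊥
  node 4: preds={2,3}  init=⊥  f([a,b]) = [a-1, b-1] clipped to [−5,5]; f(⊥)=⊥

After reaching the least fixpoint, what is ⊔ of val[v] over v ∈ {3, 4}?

Worklist (12 pops):
  #1 pop 0: in=[-5,-1] → [2,3] (was ⊥); enqueue []
  #2 pop 1: in=[2,3] → [2,3] (was ⊥); enqueue [0]
  #3 pop 2: in=[2,3] → [-5,5] (was [-5,-1]); enqueue []
  #4 pop 3: in=[2,3] → [0,1] (was ⊥); enqueue [2]
  #5 pop 4: in=[-5,5] → [-5,4] (was ⊥); enqueue [1,3]
  #6 pop 0: in=[-5,5] → [2,3] (no change)
  #7 pop 2: in=[0,3] → [-5,5] (no change)
  #8 pop 1: in=[-5,4] → [-5,4] (was [2,3]); enqueue [0]
  #9 pop 3: in=[-5,4] → [-5,2] (was [0,1]); enqueue [2,4]
  #10 pop 0: in=[-5,5] → [2,3] (no change)
  #11 pop 2: in=[-5,3] → [-5,5] (no change)
  #12 pop 4: in=[-5,5] → [-5,4] (no change)

Fixpoint:
  val[0] = [2,3]
  val[1] = [-5,4]
  val[2] = [-5,5]
  val[3] = [-5,2]
  val[4] = [-5,4]

[-5,4]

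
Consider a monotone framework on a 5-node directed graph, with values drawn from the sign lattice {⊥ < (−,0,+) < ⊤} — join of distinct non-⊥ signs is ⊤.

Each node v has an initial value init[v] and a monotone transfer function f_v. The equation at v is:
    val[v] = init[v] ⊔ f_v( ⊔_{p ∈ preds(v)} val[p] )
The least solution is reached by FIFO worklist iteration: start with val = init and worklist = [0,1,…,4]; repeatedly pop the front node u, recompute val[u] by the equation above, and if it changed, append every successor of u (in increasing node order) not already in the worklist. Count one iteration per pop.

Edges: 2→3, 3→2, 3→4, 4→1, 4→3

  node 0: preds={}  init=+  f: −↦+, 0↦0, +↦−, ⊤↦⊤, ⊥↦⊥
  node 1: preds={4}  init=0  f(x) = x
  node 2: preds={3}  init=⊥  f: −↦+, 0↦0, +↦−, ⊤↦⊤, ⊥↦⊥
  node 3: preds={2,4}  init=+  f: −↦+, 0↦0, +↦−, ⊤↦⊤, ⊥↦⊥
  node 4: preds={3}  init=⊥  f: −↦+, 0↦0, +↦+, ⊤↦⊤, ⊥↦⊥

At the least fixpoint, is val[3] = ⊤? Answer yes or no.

Iteration log — 11 steps:
  step 1. node 0  ⊔preds=⊥  new=+  stable
  step 2. node 1  ⊔preds=⊥  new=0  stable
  step 3. node 2  ⊔preds=+  new=−  old=⊥  +wl: 
  step 4. node 3  ⊔preds=−  new=+  stable
  step 5. node 4  ⊔preds=+  new=+  old=⊥  +wl: 1,3
  step 6. node 1  ⊔preds=+  new=⊤  old=0  +wl: 
  step 7. node 3  ⊔preds=⊤  new=⊤  old=+  +wl: 2,4
  step 8. node 2  ⊔preds=⊤  new=⊤  old=−  +wl: 3
  step 9. node 4  ⊔preds=⊤  new=⊤  old=+  +wl: 1
  step 10. node 3  ⊔preds=⊤  new=⊤  stable
  step 11. node 1  ⊔preds=⊤  new=⊤  stable

Least fixpoint reached:
  node 0: +
  node 1: ⊤
  node 2: ⊤
  node 3: ⊤
  node 4: ⊤

yes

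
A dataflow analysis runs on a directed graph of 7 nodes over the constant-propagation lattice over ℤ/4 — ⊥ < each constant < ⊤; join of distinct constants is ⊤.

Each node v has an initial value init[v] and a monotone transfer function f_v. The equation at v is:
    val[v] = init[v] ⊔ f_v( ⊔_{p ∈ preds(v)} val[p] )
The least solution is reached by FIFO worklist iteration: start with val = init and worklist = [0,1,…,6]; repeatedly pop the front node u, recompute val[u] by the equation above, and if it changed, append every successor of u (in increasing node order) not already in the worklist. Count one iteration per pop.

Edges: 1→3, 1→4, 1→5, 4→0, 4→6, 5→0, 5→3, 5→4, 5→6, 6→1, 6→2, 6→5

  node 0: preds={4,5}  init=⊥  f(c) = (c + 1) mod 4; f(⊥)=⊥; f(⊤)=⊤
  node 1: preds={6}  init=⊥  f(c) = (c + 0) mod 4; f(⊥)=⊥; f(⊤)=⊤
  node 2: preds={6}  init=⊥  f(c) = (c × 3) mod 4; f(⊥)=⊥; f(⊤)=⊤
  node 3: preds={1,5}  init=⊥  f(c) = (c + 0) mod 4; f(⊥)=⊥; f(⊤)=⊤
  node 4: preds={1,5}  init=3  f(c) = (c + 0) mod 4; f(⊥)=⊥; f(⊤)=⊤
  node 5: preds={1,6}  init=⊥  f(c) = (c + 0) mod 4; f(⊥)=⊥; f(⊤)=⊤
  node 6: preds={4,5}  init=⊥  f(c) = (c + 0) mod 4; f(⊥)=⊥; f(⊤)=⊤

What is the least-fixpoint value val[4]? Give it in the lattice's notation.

3

Trace (14 dequeues):
  [1] u=0 | in 3 | out 0 | prev ⊥ | push {}
  [2] u=1 | in ⊥ | out ⊥ | ==
  [3] u=2 | in ⊥ | out ⊥ | ==
  [4] u=3 | in ⊥ | out ⊥ | ==
  [5] u=4 | in ⊥ | out 3 | ==
  [6] u=5 | in ⊥ | out ⊥ | ==
  [7] u=6 | in 3 | out 3 | prev ⊥ | push {1,2,5}
  [8] u=1 | in 3 | out 3 | prev ⊥ | push {3,4}
  [9] u=2 | in 3 | out 1 | prev ⊥ | push {}
  [10] u=5 | in 3 | out 3 | prev ⊥ | push {0,6}
  [11] u=3 | in 3 | out 3 | prev ⊥ | push {}
  [12] u=4 | in 3 | out 3 | ==
  [13] u=0 | in 3 | out 0 | ==
  [14] u=6 | in 3 | out 3 | ==

Converged values:
  [0] 0
  [1] 3
  [2] 1
  [3] 3
  [4] 3
  [5] 3
  [6] 3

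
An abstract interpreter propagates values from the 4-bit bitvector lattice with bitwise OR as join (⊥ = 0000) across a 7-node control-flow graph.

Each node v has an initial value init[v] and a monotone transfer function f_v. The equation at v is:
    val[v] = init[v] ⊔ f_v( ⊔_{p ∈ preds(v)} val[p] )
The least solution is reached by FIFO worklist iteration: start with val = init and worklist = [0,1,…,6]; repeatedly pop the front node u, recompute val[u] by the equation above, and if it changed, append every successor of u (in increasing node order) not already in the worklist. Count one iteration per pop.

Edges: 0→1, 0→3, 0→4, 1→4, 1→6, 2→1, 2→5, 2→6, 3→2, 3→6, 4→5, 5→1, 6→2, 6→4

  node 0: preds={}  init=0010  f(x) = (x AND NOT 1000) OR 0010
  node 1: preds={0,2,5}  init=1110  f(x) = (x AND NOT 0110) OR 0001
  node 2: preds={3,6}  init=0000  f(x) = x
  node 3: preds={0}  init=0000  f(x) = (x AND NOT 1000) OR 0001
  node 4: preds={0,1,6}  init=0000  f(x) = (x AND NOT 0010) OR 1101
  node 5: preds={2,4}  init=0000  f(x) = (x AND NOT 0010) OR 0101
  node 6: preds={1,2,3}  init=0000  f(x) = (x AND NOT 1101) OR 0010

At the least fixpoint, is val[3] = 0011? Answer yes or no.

Worklist (12 pops):
  #1 pop 0: in=0000 → 0010 (no change)
  #2 pop 1: in=0010 → 1111 (was 1110); enqueue []
  #3 pop 2: in=0000 → 0000 (no change)
  #4 pop 3: in=0010 → 0011 (was 0000); enqueue [2]
  #5 pop 4: in=1111 → 1101 (was 0000); enqueue []
  #6 pop 5: in=1101 → 1101 (was 0000); enqueue [1]
  #7 pop 6: in=1111 → 0010 (was 0000); enqueue [4]
  #8 pop 2: in=0011 → 0011 (was 0000); enqueue [5,6]
  #9 pop 1: in=1111 → 1111 (no change)
  #10 pop 4: in=1111 → 1101 (no change)
  #11 pop 5: in=1111 → 1101 (no change)
  #12 pop 6: in=1111 → 0010 (no change)

Fixpoint:
  val[0] = 0010
  val[1] = 1111
  val[2] = 0011
  val[3] = 0011
  val[4] = 1101
  val[5] = 1101
  val[6] = 0010

yes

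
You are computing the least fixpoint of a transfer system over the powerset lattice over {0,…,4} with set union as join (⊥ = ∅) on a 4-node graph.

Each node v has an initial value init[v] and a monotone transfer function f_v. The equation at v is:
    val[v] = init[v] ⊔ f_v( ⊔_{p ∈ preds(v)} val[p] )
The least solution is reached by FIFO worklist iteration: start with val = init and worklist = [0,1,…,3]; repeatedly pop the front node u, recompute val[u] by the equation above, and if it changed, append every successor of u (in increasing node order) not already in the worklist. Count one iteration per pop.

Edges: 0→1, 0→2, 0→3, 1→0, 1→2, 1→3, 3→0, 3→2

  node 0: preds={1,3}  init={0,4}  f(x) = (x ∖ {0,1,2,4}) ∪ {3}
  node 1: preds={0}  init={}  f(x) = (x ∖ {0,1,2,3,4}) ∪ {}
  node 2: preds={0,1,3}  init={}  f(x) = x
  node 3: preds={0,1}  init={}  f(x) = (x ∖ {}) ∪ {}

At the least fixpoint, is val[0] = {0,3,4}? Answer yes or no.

Iteration log — 6 steps:
  step 1. node 0  ⊔preds={}  new={0,3,4}  old={0,4}  +wl: 
  step 2. node 1  ⊔preds={0,3,4}  new={}  stable
  step 3. node 2  ⊔preds={0,3,4}  new={0,3,4}  old={}  +wl: 
  step 4. node 3  ⊔preds={0,3,4}  new={0,3,4}  old={}  +wl: 0,2
  step 5. node 0  ⊔preds={0,3,4}  new={0,3,4}  stable
  step 6. node 2  ⊔preds={0,3,4}  new={0,3,4}  stable

Least fixpoint reached:
  node 0: {0,3,4}
  node 1: {}
  node 2: {0,3,4}
  node 3: {0,3,4}

yes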